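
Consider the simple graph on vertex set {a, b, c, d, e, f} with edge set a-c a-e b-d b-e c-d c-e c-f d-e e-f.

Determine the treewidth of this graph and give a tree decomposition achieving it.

Every bag has size at most 3, so the width is 3 − 1 = 2 and tw(G) ≤ 2. Conversely, {c, d, e} is a clique of size 3, and the vertices of any clique must share a bag in every tree decomposition; so some bag has ≥ 3 vertices and tw(G) ≥ 2. Therefore the treewidth is 2.

Treewidth 2.
Bags: B1 = {c, e, f}  B2 = {c, d, e}  B3 = {b, d, e}  B4 = {a, c, e}
Tree: B1–B2, B2–B3, B2–B4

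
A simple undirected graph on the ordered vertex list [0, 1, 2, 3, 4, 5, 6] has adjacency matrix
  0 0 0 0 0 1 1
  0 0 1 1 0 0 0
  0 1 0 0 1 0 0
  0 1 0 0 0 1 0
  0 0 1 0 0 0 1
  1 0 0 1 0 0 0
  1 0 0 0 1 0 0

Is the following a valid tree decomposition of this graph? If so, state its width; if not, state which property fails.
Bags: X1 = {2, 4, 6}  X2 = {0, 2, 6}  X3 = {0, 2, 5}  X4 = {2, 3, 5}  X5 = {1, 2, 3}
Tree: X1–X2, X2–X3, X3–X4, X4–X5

Vertex coverage: the bags together contain {0, 1, 2, 3, 4, 5, 6}, the full vertex set. Edge coverage: each edge of G has both endpoints in at least one bag. Running intersection: for every vertex, the bags containing it form a connected subtree. All three properties hold, so this is a valid tree decomposition of width max|bag| − 1 = 2, and hence tw(G) ≤ 2.

Yes; width 2.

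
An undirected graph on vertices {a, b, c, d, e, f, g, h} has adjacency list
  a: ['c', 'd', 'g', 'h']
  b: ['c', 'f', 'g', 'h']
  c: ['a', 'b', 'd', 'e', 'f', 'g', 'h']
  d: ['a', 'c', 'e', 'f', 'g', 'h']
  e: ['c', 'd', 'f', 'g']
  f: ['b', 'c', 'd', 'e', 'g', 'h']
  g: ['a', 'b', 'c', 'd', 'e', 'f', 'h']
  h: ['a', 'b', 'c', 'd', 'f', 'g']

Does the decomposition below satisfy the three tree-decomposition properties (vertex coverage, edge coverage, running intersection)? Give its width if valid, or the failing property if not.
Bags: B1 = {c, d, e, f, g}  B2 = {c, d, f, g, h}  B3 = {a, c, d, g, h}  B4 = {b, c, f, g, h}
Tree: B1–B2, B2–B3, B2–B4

Yes; width 4.

Every vertex of G appears in some bag (union = {a, b, c, d, e, f, g, h}); every edge is covered by a bag; and for each vertex v the set of bags containing v is connected in the bag tree. The decomposition is therefore valid. The largest bag has 5 vertices, so the width is 4.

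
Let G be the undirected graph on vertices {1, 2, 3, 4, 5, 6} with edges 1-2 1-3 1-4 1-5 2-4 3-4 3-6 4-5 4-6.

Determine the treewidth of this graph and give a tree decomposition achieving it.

Every bag has size at most 3, so the width is 3 − 1 = 2 and tw(G) ≤ 2. For the lower bound, the 3 vertices {1, 2, 4} are pairwise adjacent, and any tree decomposition puts a clique entirely inside one bag — forcing width ≥ 2. Therefore the treewidth is 2.

Treewidth 2.
One optimal decomposition is:
Bags: B1 = {1, 3, 4}  B2 = {3, 4, 6}  B3 = {1, 2, 4}  B4 = {1, 4, 5}
Tree: B1–B2, B1–B3, B1–B4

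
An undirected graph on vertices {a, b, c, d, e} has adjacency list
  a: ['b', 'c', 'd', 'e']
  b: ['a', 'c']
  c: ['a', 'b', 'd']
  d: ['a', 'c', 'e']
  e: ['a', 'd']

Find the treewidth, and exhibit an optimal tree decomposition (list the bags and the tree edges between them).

Every bag has size at most 3, so the width is 3 − 1 = 2 and tw(G) ≤ 2. On the other hand G contains the 3-clique {a, d, e}. A clique must lie in a single bag of any decomposition, so no decomposition can have width below 2. The upper and lower bounds meet at 2, so that is the treewidth.

Treewidth 2.
One such decomposition:
Bags: B1 = {a, c, d}  B2 = {a, d, e}  B3 = {a, b, c}
Tree: B1–B2, B1–B3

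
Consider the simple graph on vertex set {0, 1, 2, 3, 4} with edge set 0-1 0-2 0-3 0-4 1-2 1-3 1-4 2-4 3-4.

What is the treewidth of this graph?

A width-3 tree decomposition is:
Bags: B1 = {0, 1, 3, 4}  B2 = {0, 1, 2, 4}
Tree: B1–B2
The largest bag has 4 vertices, giving width 3; this decomposition certifies tw(G) ≤ 3. Conversely, {0, 1, 2, 4} is a clique of size 4, and the vertices of any clique must share a bag in every tree decomposition; so some bag has ≥ 4 vertices and tw(G) ≥ 3. The upper and lower bounds meet at 3, so that is the treewidth.

3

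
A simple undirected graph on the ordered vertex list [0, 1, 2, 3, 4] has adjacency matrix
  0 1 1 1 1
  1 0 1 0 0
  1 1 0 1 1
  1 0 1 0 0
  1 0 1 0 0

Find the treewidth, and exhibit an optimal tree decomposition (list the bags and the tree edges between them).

Treewidth 2.
Bags: B1 = {0, 1, 2}  B2 = {0, 2, 4}  B3 = {0, 2, 3}
Tree: B1–B2, B2–B3

The largest bag has 3 vertices, giving width 2; this decomposition certifies tw(G) ≤ 2. Conversely, {0, 1, 2} is a clique of size 3, and the vertices of any clique must share a bag in every tree decomposition; so some bag has ≥ 3 vertices and tw(G) ≥ 2. Therefore the treewidth is 2.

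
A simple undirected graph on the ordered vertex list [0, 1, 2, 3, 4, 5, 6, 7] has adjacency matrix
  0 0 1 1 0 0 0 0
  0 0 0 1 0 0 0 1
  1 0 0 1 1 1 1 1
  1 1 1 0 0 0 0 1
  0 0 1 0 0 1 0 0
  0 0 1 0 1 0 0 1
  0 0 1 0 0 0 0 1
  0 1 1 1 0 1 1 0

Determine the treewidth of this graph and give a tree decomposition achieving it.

Treewidth 2.
One optimal decomposition is:
Bags: B1 = {2, 6, 7}  B2 = {2, 3, 7}  B3 = {2, 5, 7}  B4 = {1, 3, 7}  B5 = {2, 4, 5}  B6 = {0, 2, 3}
Tree: B1–B2, B2–B3, B2–B4, B3–B5, B2–B6

Every bag has size at most 3, so the width is 3 − 1 = 2 and tw(G) ≤ 2. For the lower bound, the 3 vertices {1, 3, 7} are pairwise adjacent, and any tree decomposition puts a clique entirely inside one bag — forcing width ≥ 2. Combining the bounds, tw(G) = 2.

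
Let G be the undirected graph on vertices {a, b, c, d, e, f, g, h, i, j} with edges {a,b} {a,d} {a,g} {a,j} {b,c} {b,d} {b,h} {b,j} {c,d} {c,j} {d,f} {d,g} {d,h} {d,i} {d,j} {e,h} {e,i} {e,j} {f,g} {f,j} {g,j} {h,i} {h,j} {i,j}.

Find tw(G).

A width-3 tree decomposition is:
Bags: B1 = {b, d, h, j}  B2 = {b, c, d, j}  B3 = {a, b, d, j}  B4 = {d, h, i, j}  B5 = {a, d, g, j}  B6 = {d, f, g, j}  B7 = {e, h, i, j}
Tree: B1–B2, B1–B3, B1–B4, B3–B5, B5–B6, B4–B7
The largest bag has 4 vertices, giving width 3; this decomposition certifies tw(G) ≤ 3. On the other hand G contains the 4-clique {a, d, g, j}. A clique must lie in a single bag of any decomposition, so no decomposition can have width below 3. Combining the bounds, tw(G) = 3.

3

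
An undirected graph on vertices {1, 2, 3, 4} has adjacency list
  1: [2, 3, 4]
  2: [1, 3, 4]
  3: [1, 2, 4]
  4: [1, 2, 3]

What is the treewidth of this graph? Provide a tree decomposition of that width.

A single bag containing all 4 vertices is trivially a valid decomposition of width 3. Conversely, {1, 2, 3, 4} is a clique of size 4, and the vertices of any clique must share a bag in every tree decomposition; so some bag has ≥ 4 vertices and tw(G) ≥ 3. Hence tw(G) = 3 exactly.

Treewidth 3.
Bags: B1 = {1, 2, 3, 4}
Tree: (single bag)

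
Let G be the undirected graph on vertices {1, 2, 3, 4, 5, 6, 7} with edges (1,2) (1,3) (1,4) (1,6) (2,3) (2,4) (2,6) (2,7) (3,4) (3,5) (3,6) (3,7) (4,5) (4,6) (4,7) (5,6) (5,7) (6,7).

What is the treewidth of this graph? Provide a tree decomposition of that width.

Each bag holds 5 vertices, so the decomposition has width 4, which upper-bounds the treewidth. Conversely, {1, 2, 3, 4, 6} is a clique of size 5, and the vertices of any clique must share a bag in every tree decomposition; so some bag has ≥ 5 vertices and tw(G) ≥ 4. Therefore the treewidth is 4.

Treewidth 4.
One such decomposition:
Bags: B1 = {2, 3, 4, 6, 7}  B2 = {3, 4, 5, 6, 7}  B3 = {1, 2, 3, 4, 6}
Tree: B1–B2, B1–B3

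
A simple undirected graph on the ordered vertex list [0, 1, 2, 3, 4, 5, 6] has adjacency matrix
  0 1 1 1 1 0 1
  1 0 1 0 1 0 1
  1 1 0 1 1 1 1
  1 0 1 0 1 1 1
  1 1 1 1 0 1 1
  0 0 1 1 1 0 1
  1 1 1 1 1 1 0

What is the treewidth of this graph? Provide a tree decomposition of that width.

Treewidth 4.
Bags: B1 = {0, 1, 2, 4, 6}  B2 = {0, 2, 3, 4, 6}  B3 = {2, 3, 4, 5, 6}
Tree: B1–B2, B2–B3

Every bag has size at most 5, so the width is 5 − 1 = 4 and tw(G) ≤ 4. Conversely, {0, 1, 2, 4, 6} is a clique of size 5, and the vertices of any clique must share a bag in every tree decomposition; so some bag has ≥ 5 vertices and tw(G) ≥ 4. Therefore the treewidth is 4.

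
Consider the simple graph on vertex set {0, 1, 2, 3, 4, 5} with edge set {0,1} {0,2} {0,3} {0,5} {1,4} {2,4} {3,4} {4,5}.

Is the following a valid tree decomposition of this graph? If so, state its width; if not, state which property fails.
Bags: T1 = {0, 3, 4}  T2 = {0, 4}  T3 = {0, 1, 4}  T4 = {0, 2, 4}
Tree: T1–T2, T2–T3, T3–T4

No — vertex 5 appears in no bag.

A tree decomposition must satisfy three properties: every vertex lies in some bag; for every edge, both endpoints lie together in some bag; and for every vertex, the bags containing it form a connected subtree. Here vertex 5 appears in no bag, so the decomposition is invalid.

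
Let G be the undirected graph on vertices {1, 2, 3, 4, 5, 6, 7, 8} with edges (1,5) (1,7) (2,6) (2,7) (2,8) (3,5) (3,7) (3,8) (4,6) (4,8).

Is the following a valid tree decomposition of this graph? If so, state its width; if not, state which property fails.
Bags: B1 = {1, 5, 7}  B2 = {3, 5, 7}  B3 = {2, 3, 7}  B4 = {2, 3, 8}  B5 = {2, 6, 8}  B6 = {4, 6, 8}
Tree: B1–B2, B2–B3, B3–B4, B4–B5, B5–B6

Every vertex of G appears in some bag (union = {1, 2, 3, 4, 5, 6, 7, 8}); every edge is covered by a bag; and for each vertex v the set of bags containing v is connected in the bag tree. The decomposition is therefore valid. The largest bag has 3 vertices, so the width is 2.

Yes; width 2.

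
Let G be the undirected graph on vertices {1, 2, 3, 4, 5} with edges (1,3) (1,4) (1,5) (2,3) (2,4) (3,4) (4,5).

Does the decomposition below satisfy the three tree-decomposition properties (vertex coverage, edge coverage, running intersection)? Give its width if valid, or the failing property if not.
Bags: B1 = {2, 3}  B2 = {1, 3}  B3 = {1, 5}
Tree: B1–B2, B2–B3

A tree decomposition must satisfy three properties: every vertex lies in some bag; for every edge, both endpoints lie together in some bag; and for every vertex, the bags containing it form a connected subtree. Here vertex 4 appears in no bag, so the decomposition is invalid.

No — vertex 4 appears in no bag.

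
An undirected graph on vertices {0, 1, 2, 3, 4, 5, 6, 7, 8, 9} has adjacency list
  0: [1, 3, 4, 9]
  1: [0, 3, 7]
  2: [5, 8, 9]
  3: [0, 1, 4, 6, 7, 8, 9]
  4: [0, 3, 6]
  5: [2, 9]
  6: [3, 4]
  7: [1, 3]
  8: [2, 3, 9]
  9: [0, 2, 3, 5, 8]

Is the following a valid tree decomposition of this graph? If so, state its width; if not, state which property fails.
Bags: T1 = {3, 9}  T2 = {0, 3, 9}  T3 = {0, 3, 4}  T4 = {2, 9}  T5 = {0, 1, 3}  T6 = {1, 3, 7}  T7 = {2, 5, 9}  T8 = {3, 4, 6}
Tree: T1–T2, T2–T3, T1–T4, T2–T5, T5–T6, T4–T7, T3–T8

A tree decomposition must satisfy three properties: every vertex lies in some bag; for every edge, both endpoints lie together in some bag; and for every vertex, the bags containing it form a connected subtree. Here vertex 8 appears in no bag, so the decomposition is invalid.

No — vertex 8 appears in no bag.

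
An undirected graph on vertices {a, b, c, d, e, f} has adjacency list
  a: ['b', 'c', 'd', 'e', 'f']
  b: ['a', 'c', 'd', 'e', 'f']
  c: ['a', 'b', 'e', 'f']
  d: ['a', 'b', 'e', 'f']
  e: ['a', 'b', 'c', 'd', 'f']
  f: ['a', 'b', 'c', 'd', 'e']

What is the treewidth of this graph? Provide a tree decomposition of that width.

Treewidth 4.
One such decomposition:
Bags: B1 = {a, b, c, e, f}  B2 = {a, b, d, e, f}
Tree: B1–B2

The largest bag has 5 vertices, giving width 4; this decomposition certifies tw(G) ≤ 4. On the other hand G contains the 5-clique {a, b, d, e, f}. A clique must lie in a single bag of any decomposition, so no decomposition can have width below 4. Hence tw(G) = 4 exactly.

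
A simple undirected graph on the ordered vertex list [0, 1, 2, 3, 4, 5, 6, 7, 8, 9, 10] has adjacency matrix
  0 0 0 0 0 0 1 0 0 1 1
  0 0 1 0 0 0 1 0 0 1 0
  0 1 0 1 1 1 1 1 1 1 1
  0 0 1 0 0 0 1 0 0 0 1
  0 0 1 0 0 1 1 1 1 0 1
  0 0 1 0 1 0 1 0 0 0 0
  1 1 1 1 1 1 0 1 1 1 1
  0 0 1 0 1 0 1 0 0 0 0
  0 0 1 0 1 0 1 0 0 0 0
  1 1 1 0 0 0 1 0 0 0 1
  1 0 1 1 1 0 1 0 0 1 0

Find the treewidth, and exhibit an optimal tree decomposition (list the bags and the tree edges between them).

Treewidth 3.
One optimal decomposition is:
Bags: B1 = {2, 6, 9, 10}  B2 = {2, 3, 6, 10}  B3 = {1, 2, 6, 9}  B4 = {2, 4, 6, 10}  B5 = {2, 4, 6, 8}  B6 = {2, 4, 5, 6}  B7 = {0, 6, 9, 10}  B8 = {2, 4, 6, 7}
Tree: B1–B2, B1–B3, B2–B4, B4–B5, B5–B6, B1–B7, B4–B8

The largest bag has 4 vertices, giving width 3; this decomposition certifies tw(G) ≤ 3. For the lower bound, the 4 vertices {0, 6, 9, 10} are pairwise adjacent, and any tree decomposition puts a clique entirely inside one bag — forcing width ≥ 3. The upper and lower bounds meet at 3, so that is the treewidth.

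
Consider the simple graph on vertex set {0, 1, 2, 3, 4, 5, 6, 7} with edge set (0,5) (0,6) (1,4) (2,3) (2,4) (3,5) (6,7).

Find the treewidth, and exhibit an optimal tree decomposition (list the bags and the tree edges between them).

Treewidth 1.
One such decomposition:
Bags: B1 = {1, 4}  B2 = {2, 4}  B3 = {2, 3}  B4 = {3, 5}  B5 = {0, 5}  B6 = {0, 6}  B7 = {6, 7}
Tree: B1–B2, B2–B3, B3–B4, B4–B5, B5–B6, B6–B7

Each bag holds 2 vertices, so the decomposition has width 1, which upper-bounds the treewidth. G has an edge, so its treewidth is at least 1. Combining the bounds, tw(G) = 1.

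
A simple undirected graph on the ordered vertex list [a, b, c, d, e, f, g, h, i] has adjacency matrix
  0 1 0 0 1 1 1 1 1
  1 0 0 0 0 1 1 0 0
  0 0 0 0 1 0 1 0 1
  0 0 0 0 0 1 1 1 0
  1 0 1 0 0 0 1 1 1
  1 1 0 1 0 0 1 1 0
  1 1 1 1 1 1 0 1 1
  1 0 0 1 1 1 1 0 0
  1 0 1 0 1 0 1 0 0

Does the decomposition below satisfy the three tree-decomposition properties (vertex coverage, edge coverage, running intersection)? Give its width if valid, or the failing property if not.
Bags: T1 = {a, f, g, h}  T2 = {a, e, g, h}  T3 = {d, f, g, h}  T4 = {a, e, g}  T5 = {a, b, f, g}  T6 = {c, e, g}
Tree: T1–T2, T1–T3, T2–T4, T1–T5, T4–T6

A tree decomposition must satisfy three properties: every vertex lies in some bag; for every edge, both endpoints lie together in some bag; and for every vertex, the bags containing it form a connected subtree. Here vertex i appears in no bag, so the decomposition is invalid.

No — vertex i appears in no bag.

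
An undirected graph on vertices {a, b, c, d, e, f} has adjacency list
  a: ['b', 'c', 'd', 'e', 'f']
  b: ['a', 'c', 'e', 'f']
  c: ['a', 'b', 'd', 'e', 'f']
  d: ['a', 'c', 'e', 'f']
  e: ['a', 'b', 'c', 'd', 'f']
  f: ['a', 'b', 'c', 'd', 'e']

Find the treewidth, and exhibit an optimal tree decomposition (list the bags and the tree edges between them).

Treewidth 4.
Bags: B1 = {a, b, c, e, f}  B2 = {a, c, d, e, f}
Tree: B1–B2

Every bag has size at most 5, so the width is 5 − 1 = 4 and tw(G) ≤ 4. For the lower bound, the 5 vertices {a, c, d, e, f} are pairwise adjacent, and any tree decomposition puts a clique entirely inside one bag — forcing width ≥ 4. Hence tw(G) = 4 exactly.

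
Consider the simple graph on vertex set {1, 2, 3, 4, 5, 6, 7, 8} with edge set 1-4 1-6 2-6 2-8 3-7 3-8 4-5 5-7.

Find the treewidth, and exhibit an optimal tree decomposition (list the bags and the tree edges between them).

The largest bag has 3 vertices, giving width 2; this decomposition certifies tw(G) ≤ 2. The edges 2–6–1–4–5–7–3–8–2 form a cycle, so G is not a tree and its treewidth is at least 2. Hence tw(G) = 2 exactly.

Treewidth 2.
One optimal decomposition is:
Bags: B1 = {1, 2, 6}  B2 = {1, 2, 4}  B3 = {2, 4, 5}  B4 = {2, 5, 7}  B5 = {2, 3, 7}  B6 = {2, 3, 8}
Tree: B1–B2, B2–B3, B3–B4, B4–B5, B5–B6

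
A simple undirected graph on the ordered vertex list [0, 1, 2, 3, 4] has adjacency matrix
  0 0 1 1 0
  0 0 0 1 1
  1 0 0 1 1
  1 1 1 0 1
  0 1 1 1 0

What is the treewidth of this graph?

A width-2 tree decomposition is:
Bags: B1 = {1, 3, 4}  B2 = {2, 3, 4}  B3 = {0, 2, 3}
Tree: B1–B2, B2–B3
The largest bag has 3 vertices, giving width 2; this decomposition certifies tw(G) ≤ 2. On the other hand G contains the 3-clique {1, 3, 4}. A clique must lie in a single bag of any decomposition, so no decomposition can have width below 2. Combining the bounds, tw(G) = 2.

2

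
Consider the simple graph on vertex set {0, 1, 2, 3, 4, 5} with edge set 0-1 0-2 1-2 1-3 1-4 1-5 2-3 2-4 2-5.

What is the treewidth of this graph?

A width-2 tree decomposition is:
Bags: B1 = {1, 2, 5}  B2 = {0, 1, 2}  B3 = {1, 2, 3}  B4 = {1, 2, 4}
Tree: B1–B2, B1–B3, B3–B4
Each bag holds 3 vertices, so the decomposition has width 2, which upper-bounds the treewidth. Conversely, {0, 1, 2} is a clique of size 3, and the vertices of any clique must share a bag in every tree decomposition; so some bag has ≥ 3 vertices and tw(G) ≥ 2. The upper and lower bounds meet at 2, so that is the treewidth.

2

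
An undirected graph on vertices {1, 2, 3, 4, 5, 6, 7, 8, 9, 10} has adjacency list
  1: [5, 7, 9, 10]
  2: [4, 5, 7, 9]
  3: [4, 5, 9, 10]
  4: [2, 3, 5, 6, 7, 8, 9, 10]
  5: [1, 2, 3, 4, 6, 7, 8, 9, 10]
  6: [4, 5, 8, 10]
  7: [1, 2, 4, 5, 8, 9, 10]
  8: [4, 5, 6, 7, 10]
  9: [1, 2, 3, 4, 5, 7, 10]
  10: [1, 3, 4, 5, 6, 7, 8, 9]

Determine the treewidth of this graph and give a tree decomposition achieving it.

Treewidth 4.
One optimal decomposition is:
Bags: B1 = {4, 5, 7, 9, 10}  B2 = {4, 5, 7, 8, 10}  B3 = {4, 5, 6, 8, 10}  B4 = {2, 4, 5, 7, 9}  B5 = {1, 5, 7, 9, 10}  B6 = {3, 4, 5, 9, 10}
Tree: B1–B2, B2–B3, B1–B4, B1–B5, B1–B6

The largest bag has 5 vertices, giving width 4; this decomposition certifies tw(G) ≤ 4. For the lower bound, the 5 vertices {1, 5, 7, 9, 10} are pairwise adjacent, and any tree decomposition puts a clique entirely inside one bag — forcing width ≥ 4. Therefore the treewidth is 4.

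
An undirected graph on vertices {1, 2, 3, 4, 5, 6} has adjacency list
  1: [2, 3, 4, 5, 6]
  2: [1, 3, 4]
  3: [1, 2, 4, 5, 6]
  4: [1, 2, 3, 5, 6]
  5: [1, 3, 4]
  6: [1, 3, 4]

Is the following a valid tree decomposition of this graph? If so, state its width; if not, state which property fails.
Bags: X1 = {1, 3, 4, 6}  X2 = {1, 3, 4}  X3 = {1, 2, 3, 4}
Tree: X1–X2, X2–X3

No — vertex 5 appears in no bag.

A tree decomposition must satisfy three properties: every vertex lies in some bag; for every edge, both endpoints lie together in some bag; and for every vertex, the bags containing it form a connected subtree. Here vertex 5 appears in no bag, so the decomposition is invalid.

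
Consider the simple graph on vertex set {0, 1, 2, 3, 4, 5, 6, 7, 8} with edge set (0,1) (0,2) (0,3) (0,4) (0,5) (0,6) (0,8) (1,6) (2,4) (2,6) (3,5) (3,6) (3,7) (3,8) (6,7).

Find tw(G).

2

A width-2 tree decomposition is:
Bags: B1 = {0, 3, 6}  B2 = {0, 3, 8}  B3 = {0, 2, 6}  B4 = {0, 2, 4}  B5 = {0, 1, 6}  B6 = {3, 6, 7}  B7 = {0, 3, 5}
Tree: B1–B2, B1–B3, B3–B4, B3–B5, B1–B6, B1–B7
The largest bag has 3 vertices, giving width 2; this decomposition certifies tw(G) ≤ 2. For the lower bound, the 3 vertices {0, 1, 6} are pairwise adjacent, and any tree decomposition puts a clique entirely inside one bag — forcing width ≥ 2. Hence tw(G) = 2 exactly.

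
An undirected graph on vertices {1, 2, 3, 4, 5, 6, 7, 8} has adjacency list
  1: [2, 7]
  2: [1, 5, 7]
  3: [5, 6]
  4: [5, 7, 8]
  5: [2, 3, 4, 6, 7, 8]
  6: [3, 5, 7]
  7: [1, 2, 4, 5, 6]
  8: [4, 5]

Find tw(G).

A width-2 tree decomposition is:
Bags: B1 = {4, 5, 8}  B2 = {4, 5, 7}  B3 = {5, 6, 7}  B4 = {3, 5, 6}  B5 = {2, 5, 7}  B6 = {1, 2, 7}
Tree: B1–B2, B2–B3, B3–B4, B3–B5, B5–B6
The largest bag has 3 vertices, giving width 2; this decomposition certifies tw(G) ≤ 2. Conversely, {1, 2, 7} is a clique of size 3, and the vertices of any clique must share a bag in every tree decomposition; so some bag has ≥ 3 vertices and tw(G) ≥ 2. Hence tw(G) = 2 exactly.

2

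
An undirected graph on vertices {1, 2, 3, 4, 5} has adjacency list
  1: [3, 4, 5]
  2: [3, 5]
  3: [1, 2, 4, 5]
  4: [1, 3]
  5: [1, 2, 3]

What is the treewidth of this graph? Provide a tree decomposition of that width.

Every bag has size at most 3, so the width is 3 − 1 = 2 and tw(G) ≤ 2. For the lower bound, the 3 vertices {1, 3, 4} are pairwise adjacent, and any tree decomposition puts a clique entirely inside one bag — forcing width ≥ 2. Therefore the treewidth is 2.

Treewidth 2.
One such decomposition:
Bags: B1 = {1, 3, 4}  B2 = {1, 3, 5}  B3 = {2, 3, 5}
Tree: B1–B2, B2–B3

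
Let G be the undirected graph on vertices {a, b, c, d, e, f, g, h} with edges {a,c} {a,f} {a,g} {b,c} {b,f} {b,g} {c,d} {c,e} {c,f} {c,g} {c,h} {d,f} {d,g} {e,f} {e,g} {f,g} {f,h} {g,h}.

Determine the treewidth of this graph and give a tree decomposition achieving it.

Each bag holds 4 vertices, so the decomposition has width 3, which upper-bounds the treewidth. For the lower bound, the 4 vertices {c, d, f, g} are pairwise adjacent, and any tree decomposition puts a clique entirely inside one bag — forcing width ≥ 3. The upper and lower bounds meet at 3, so that is the treewidth.

Treewidth 3.
One such decomposition:
Bags: B1 = {c, d, f, g}  B2 = {b, c, f, g}  B3 = {c, e, f, g}  B4 = {c, f, g, h}  B5 = {a, c, f, g}
Tree: B1–B2, B1–B3, B1–B4, B3–B5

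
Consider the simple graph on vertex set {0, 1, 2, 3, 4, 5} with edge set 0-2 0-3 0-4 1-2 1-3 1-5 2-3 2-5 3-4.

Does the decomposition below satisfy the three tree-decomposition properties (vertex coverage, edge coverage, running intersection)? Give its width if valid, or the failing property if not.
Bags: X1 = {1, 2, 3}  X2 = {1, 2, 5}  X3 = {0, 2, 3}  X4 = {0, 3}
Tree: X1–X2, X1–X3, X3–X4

No — vertex 4 appears in no bag.

A tree decomposition must satisfy three properties: every vertex lies in some bag; for every edge, both endpoints lie together in some bag; and for every vertex, the bags containing it form a connected subtree. Here vertex 4 appears in no bag, so the decomposition is invalid.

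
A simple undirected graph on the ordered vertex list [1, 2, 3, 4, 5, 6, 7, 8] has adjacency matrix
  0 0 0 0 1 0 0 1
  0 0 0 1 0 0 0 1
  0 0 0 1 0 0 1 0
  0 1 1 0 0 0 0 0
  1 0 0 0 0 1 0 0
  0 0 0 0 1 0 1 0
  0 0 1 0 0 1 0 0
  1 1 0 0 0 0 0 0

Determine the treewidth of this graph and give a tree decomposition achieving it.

The largest bag has 3 vertices, giving width 2; this decomposition certifies tw(G) ≤ 2. Since 2–8–1–5–6–7–3–4–2 is a cycle in G, G is not acyclic. Forests are exactly the graphs of treewidth ≤ 1, so tw(G) ≥ 2. Hence tw(G) = 2 exactly.

Treewidth 2.
One optimal decomposition is:
Bags: B1 = {1, 2, 8}  B2 = {1, 2, 5}  B3 = {2, 5, 6}  B4 = {2, 6, 7}  B5 = {2, 3, 7}  B6 = {2, 3, 4}
Tree: B1–B2, B2–B3, B3–B4, B4–B5, B5–B6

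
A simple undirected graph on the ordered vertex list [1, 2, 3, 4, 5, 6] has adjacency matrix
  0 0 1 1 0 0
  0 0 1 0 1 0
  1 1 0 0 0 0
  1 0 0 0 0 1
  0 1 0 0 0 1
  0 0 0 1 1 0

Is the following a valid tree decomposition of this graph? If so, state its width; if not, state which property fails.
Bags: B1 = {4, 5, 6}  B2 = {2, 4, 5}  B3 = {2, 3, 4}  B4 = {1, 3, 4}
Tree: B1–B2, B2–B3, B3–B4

Yes; width 2.

Vertex coverage: the bags together contain {1, 2, 3, 4, 5, 6}, the full vertex set. Edge coverage: each edge of G has both endpoints in at least one bag. Running intersection: for every vertex, the bags containing it form a connected subtree. All three properties hold, so this is a valid tree decomposition of width max|bag| − 1 = 2, and hence tw(G) ≤ 2.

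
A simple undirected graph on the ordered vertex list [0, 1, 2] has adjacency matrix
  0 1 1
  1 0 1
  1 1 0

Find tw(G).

A width-2 tree decomposition is:
Bags: B1 = {0, 1, 2}
Tree: (single bag)
A single bag containing all 3 vertices is trivially a valid decomposition of width 2. For the lower bound, the 3 vertices {0, 1, 2} are pairwise adjacent, and any tree decomposition puts a clique entirely inside one bag — forcing width ≥ 2. Hence tw(G) = 2 exactly.

2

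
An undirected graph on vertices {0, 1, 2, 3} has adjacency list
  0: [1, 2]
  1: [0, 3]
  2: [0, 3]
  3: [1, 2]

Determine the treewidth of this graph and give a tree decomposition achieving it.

Treewidth 2.
Bags: B1 = {1, 2, 3}  B2 = {0, 1, 2}
Tree: B1–B2

The largest bag has 3 vertices, giving width 2; this decomposition certifies tw(G) ≤ 2. The edges 1–3–2–0–1 form a cycle, so G is not a tree and its treewidth is at least 2. Combining the bounds, tw(G) = 2.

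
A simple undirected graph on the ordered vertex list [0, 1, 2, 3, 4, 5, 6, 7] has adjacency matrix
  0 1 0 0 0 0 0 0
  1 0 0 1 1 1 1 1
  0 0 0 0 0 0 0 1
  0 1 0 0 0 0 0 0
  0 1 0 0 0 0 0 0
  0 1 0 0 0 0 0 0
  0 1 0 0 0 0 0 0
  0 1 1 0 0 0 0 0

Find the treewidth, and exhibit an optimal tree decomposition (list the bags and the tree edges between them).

Treewidth 1.
One optimal decomposition is:
Bags: B1 = {0, 1}  B2 = {1, 7}  B3 = {1, 3}  B4 = {2, 7}  B5 = {1, 6}  B6 = {1, 4}  B7 = {1, 5}
Tree: B1–B2, B1–B3, B2–B4, B1–B5, B1–B6, B2–B7

Every bag has size at most 2, so the width is 2 − 1 = 1 and tw(G) ≤ 1. Any graph with an edge has treewidth ≥ 1, and G has the edge 0–1. Combining the bounds, tw(G) = 1.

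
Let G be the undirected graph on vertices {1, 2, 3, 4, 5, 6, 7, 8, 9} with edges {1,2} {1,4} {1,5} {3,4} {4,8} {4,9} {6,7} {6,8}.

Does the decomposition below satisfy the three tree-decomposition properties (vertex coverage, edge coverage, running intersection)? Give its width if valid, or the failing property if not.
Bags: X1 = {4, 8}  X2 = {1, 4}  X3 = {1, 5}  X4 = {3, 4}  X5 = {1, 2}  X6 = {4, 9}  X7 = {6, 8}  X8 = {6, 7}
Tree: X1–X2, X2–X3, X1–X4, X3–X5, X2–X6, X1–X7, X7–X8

Vertex coverage: the bags together contain {1, 2, 3, 4, 5, 6, 7, 8, 9}, the full vertex set. Edge coverage: each edge of G has both endpoints in at least one bag. Running intersection: for every vertex, the bags containing it form a connected subtree. All three properties hold, so this is a valid tree decomposition of width max|bag| − 1 = 1, and hence tw(G) ≤ 1.

Yes; width 1.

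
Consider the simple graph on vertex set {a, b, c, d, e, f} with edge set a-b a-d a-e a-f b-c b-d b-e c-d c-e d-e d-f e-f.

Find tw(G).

A width-3 tree decomposition is:
Bags: B1 = {b, c, d, e}  B2 = {a, b, d, e}  B3 = {a, d, e, f}
Tree: B1–B2, B2–B3
The largest bag has 4 vertices, giving width 3; this decomposition certifies tw(G) ≤ 3. Conversely, {b, c, d, e} is a clique of size 4, and the vertices of any clique must share a bag in every tree decomposition; so some bag has ≥ 4 vertices and tw(G) ≥ 3. Therefore the treewidth is 3.

3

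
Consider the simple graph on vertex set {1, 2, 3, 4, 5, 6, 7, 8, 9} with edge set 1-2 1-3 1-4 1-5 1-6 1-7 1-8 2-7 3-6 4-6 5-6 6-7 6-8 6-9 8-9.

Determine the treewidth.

2

A width-2 tree decomposition is:
Bags: B1 = {1, 5, 6}  B2 = {1, 3, 6}  B3 = {1, 4, 6}  B4 = {1, 6, 7}  B5 = {1, 2, 7}  B6 = {1, 6, 8}  B7 = {6, 8, 9}
Tree: B1–B2, B1–B3, B2–B4, B4–B5, B3–B6, B6–B7
Every bag has size at most 3, so the width is 3 − 1 = 2 and tw(G) ≤ 2. On the other hand G contains the 3-clique {1, 2, 7}. A clique must lie in a single bag of any decomposition, so no decomposition can have width below 2. Combining the bounds, tw(G) = 2.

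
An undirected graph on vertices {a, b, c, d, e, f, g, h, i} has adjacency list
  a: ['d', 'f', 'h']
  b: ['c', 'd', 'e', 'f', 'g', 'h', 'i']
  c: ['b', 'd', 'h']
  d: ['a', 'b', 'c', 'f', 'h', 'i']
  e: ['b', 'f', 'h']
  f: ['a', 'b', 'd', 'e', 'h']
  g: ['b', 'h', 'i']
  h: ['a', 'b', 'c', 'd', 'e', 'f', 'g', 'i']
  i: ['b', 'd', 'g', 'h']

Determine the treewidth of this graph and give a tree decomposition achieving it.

Treewidth 3.
One such decomposition:
Bags: B1 = {b, e, f, h}  B2 = {b, d, f, h}  B3 = {b, d, h, i}  B4 = {b, c, d, h}  B5 = {a, d, f, h}  B6 = {b, g, h, i}
Tree: B1–B2, B2–B3, B3–B4, B2–B5, B3–B6

Every bag has size at most 4, so the width is 4 − 1 = 3 and tw(G) ≤ 3. Conversely, {a, d, f, h} is a clique of size 4, and the vertices of any clique must share a bag in every tree decomposition; so some bag has ≥ 4 vertices and tw(G) ≥ 3. Combining the bounds, tw(G) = 3.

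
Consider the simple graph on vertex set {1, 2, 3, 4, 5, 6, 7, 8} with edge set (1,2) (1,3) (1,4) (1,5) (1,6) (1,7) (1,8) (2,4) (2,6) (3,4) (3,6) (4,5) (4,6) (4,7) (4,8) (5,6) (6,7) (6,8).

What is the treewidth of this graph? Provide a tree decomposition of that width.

Every bag has size at most 4, so the width is 4 − 1 = 3 and tw(G) ≤ 3. For the lower bound, the 4 vertices {1, 2, 4, 6} are pairwise adjacent, and any tree decomposition puts a clique entirely inside one bag — forcing width ≥ 3. The upper and lower bounds meet at 3, so that is the treewidth.

Treewidth 3.
One optimal decomposition is:
Bags: B1 = {1, 4, 6, 7}  B2 = {1, 4, 5, 6}  B3 = {1, 4, 6, 8}  B4 = {1, 2, 4, 6}  B5 = {1, 3, 4, 6}
Tree: B1–B2, B1–B3, B3–B4, B4–B5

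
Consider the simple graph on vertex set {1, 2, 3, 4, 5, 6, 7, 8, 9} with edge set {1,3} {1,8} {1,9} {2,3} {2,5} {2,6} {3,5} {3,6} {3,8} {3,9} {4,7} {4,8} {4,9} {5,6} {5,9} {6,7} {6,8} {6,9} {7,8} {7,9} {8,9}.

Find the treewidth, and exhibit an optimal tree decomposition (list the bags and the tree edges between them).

Each bag holds 4 vertices, so the decomposition has width 3, which upper-bounds the treewidth. On the other hand G contains the 4-clique {1, 3, 8, 9}. A clique must lie in a single bag of any decomposition, so no decomposition can have width below 3. Therefore the treewidth is 3.

Treewidth 3.
Bags: B1 = {3, 6, 8, 9}  B2 = {3, 5, 6, 9}  B3 = {6, 7, 8, 9}  B4 = {4, 7, 8, 9}  B5 = {1, 3, 8, 9}  B6 = {2, 3, 5, 6}
Tree: B1–B2, B1–B3, B3–B4, B1–B5, B2–B6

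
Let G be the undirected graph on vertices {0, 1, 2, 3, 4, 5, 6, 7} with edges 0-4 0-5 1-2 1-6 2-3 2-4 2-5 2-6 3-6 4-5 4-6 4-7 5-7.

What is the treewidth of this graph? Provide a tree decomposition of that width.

Treewidth 2.
One such decomposition:
Bags: B1 = {2, 4, 6}  B2 = {2, 4, 5}  B3 = {1, 2, 6}  B4 = {0, 4, 5}  B5 = {2, 3, 6}  B6 = {4, 5, 7}
Tree: B1–B2, B1–B3, B2–B4, B3–B5, B2–B6

Every bag has size at most 3, so the width is 3 − 1 = 2 and tw(G) ≤ 2. Conversely, {0, 4, 5} is a clique of size 3, and the vertices of any clique must share a bag in every tree decomposition; so some bag has ≥ 3 vertices and tw(G) ≥ 2. Therefore the treewidth is 2.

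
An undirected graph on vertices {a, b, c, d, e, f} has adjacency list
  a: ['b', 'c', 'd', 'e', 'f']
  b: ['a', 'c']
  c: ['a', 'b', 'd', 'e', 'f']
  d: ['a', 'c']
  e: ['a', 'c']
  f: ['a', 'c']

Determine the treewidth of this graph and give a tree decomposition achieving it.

Treewidth 2.
Bags: B1 = {a, c, d}  B2 = {a, b, c}  B3 = {a, c, f}  B4 = {a, c, e}
Tree: B1–B2, B1–B3, B2–B4

Each bag holds 3 vertices, so the decomposition has width 2, which upper-bounds the treewidth. For the lower bound, the 3 vertices {a, c, d} are pairwise adjacent, and any tree decomposition puts a clique entirely inside one bag — forcing width ≥ 2. Combining the bounds, tw(G) = 2.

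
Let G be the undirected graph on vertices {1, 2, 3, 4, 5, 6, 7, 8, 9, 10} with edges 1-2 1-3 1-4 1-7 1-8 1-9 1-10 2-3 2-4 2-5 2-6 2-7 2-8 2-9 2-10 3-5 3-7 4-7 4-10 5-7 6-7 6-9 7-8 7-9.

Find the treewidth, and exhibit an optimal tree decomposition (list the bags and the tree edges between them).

The largest bag has 4 vertices, giving width 3; this decomposition certifies tw(G) ≤ 3. On the other hand G contains the 4-clique {1, 2, 4, 10}. A clique must lie in a single bag of any decomposition, so no decomposition can have width below 3. Hence tw(G) = 3 exactly.

Treewidth 3.
Bags: B1 = {1, 2, 4, 7}  B2 = {1, 2, 4, 10}  B3 = {1, 2, 7, 9}  B4 = {1, 2, 3, 7}  B5 = {1, 2, 7, 8}  B6 = {2, 3, 5, 7}  B7 = {2, 6, 7, 9}
Tree: B1–B2, B1–B3, B3–B4, B3–B5, B4–B6, B3–B7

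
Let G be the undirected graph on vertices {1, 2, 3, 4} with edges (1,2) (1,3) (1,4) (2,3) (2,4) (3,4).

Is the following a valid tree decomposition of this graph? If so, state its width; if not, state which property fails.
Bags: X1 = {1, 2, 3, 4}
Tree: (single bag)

Checking the three conditions: (i) the bags cover all of {1, 2, 3, 4}; (ii) for each edge, some bag contains both endpoints; (iii) the bags containing any fixed vertex form a subtree. All hold, so the decomposition is valid with width 4 − 1 = 3.

Yes; width 3.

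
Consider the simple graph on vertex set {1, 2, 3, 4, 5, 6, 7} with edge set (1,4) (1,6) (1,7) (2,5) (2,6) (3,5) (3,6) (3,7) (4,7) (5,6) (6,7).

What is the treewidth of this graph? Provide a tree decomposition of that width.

The largest bag has 3 vertices, giving width 2; this decomposition certifies tw(G) ≤ 2. Conversely, {1, 4, 7} is a clique of size 3, and the vertices of any clique must share a bag in every tree decomposition; so some bag has ≥ 3 vertices and tw(G) ≥ 2. The upper and lower bounds meet at 2, so that is the treewidth.

Treewidth 2.
One optimal decomposition is:
Bags: B1 = {1, 6, 7}  B2 = {3, 6, 7}  B3 = {3, 5, 6}  B4 = {1, 4, 7}  B5 = {2, 5, 6}
Tree: B1–B2, B2–B3, B1–B4, B3–B5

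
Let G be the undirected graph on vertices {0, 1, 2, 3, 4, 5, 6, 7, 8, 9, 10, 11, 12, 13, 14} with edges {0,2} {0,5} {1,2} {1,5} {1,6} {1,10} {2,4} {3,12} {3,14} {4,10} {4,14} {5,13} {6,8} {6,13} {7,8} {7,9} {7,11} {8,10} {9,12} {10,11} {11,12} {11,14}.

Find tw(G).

A width-3 tree decomposition is:
Bags: B1 = {3, 9, 12, 14}  B2 = {9, 11, 12, 14}  B3 = {7, 9, 11, 14}  B4 = {4, 7, 11, 14}  B5 = {4, 7, 10, 11}  B6 = {4, 7, 8, 10}  B7 = {2, 4, 8, 10}  B8 = {1, 2, 8, 10}  B9 = {1, 2, 6, 8}  B10 = {0, 1, 2, 6}  B11 = {0, 1, 5, 6}  B12 = {0, 5, 6, 13}
Tree: B1–B2, B2–B3, B3–B4, B4–B5, B5–B6, B6–B7, B7–B8, B8–B9, B9–B10, B10–B11, B11–B12
The largest bag has 4 vertices, giving width 3; this decomposition certifies tw(G) ≤ 3. For the lower bound: the 4 vertex sets {3,9,12}, {14}, {11}, {4,7,8,10} are disjoint, each induces a connected subgraph, and every pair is joined by at least one edge of G. Contracting each set to a single vertex therefore yields K_{4} as a minor, and since treewidth is minor-monotone, tw(G) ≥ tw(K_{4}) = 3. The upper and lower bounds meet at 3, so that is the treewidth.

3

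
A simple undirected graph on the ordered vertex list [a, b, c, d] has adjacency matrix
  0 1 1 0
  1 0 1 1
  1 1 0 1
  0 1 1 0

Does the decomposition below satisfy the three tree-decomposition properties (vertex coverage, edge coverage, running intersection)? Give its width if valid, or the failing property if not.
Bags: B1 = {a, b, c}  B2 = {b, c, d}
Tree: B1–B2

Vertex coverage: the bags together contain {a, b, c, d}, the full vertex set. Edge coverage: each edge of G has both endpoints in at least one bag. Running intersection: for every vertex, the bags containing it form a connected subtree. All three properties hold, so this is a valid tree decomposition of width max|bag| − 1 = 2, and hence tw(G) ≤ 2.

Yes; width 2.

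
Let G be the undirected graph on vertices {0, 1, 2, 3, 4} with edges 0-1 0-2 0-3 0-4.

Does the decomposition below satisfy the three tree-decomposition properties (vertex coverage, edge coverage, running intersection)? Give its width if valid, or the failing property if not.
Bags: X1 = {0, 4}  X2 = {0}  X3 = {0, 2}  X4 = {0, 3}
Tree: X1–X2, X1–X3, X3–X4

A tree decomposition must satisfy three properties: every vertex lies in some bag; for every edge, both endpoints lie together in some bag; and for every vertex, the bags containing it form a connected subtree. Here vertex 1 appears in no bag, so the decomposition is invalid.

No — vertex 1 appears in no bag.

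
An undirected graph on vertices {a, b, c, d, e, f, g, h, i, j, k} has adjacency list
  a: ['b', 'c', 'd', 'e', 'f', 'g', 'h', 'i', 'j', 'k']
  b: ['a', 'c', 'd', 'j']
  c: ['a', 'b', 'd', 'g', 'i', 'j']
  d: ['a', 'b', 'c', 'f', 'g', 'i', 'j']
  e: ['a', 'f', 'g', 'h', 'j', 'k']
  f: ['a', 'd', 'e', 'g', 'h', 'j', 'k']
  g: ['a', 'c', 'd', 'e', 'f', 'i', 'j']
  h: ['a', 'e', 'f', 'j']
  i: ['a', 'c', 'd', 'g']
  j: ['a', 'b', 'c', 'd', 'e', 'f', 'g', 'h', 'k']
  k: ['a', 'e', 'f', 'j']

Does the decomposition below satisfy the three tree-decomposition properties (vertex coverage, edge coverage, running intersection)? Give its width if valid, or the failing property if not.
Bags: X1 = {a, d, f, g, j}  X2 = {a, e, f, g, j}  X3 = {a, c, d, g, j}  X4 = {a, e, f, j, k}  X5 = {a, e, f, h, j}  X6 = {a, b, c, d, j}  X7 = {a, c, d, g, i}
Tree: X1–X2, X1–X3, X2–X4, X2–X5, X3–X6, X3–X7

Yes; width 4.

Every vertex of G appears in some bag (union = {a, b, c, d, e, f, g, h, i, j, k}); every edge is covered by a bag; and for each vertex v the set of bags containing v is connected in the bag tree. The decomposition is therefore valid. The largest bag has 5 vertices, so the width is 4.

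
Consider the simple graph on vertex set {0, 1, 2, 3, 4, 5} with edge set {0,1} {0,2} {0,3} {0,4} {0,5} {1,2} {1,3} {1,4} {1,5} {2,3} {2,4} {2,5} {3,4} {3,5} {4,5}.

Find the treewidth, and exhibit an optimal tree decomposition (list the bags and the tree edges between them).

Treewidth 5.
One optimal decomposition is:
Bags: B1 = {0, 1, 2, 3, 4, 5}
Tree: (single bag)

A single bag containing all 6 vertices is trivially a valid decomposition of width 5. Conversely, {0, 1, 2, 3, 4, 5} is a clique of size 6, and the vertices of any clique must share a bag in every tree decomposition; so some bag has ≥ 6 vertices and tw(G) ≥ 5. Combining the bounds, tw(G) = 5.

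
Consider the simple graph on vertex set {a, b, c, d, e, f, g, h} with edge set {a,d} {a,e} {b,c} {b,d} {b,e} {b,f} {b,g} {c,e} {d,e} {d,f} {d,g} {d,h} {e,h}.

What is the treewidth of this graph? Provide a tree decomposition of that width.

The largest bag has 3 vertices, giving width 2; this decomposition certifies tw(G) ≤ 2. For the lower bound, the 3 vertices {d, e, h} are pairwise adjacent, and any tree decomposition puts a clique entirely inside one bag — forcing width ≥ 2. Hence tw(G) = 2 exactly.

Treewidth 2.
One optimal decomposition is:
Bags: B1 = {b, d, e}  B2 = {d, e, h}  B3 = {b, d, g}  B4 = {b, c, e}  B5 = {a, d, e}  B6 = {b, d, f}
Tree: B1–B2, B1–B3, B1–B4, B2–B5, B3–B6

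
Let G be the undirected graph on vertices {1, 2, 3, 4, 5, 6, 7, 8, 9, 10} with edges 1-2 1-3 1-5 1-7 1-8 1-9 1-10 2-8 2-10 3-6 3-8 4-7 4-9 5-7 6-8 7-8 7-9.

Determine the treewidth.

A width-2 tree decomposition is:
Bags: B1 = {1, 7, 8}  B2 = {1, 7, 9}  B3 = {1, 2, 8}  B4 = {4, 7, 9}  B5 = {1, 3, 8}  B6 = {1, 2, 10}  B7 = {3, 6, 8}  B8 = {1, 5, 7}
Tree: B1–B2, B1–B3, B2–B4, B1–B5, B3–B6, B5–B7, B2–B8
The largest bag has 3 vertices, giving width 2; this decomposition certifies tw(G) ≤ 2. Conversely, {1, 2, 10} is a clique of size 3, and the vertices of any clique must share a bag in every tree decomposition; so some bag has ≥ 3 vertices and tw(G) ≥ 2. Hence tw(G) = 2 exactly.

2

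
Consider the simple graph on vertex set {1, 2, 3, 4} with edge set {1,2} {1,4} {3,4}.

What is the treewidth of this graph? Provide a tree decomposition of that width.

The largest bag has 2 vertices, giving width 1; this decomposition certifies tw(G) ≤ 1. Since G has at least one edge (e.g. 2–1), it is not an edgeless graph, so tw(G) ≥ 1. Therefore the treewidth is 1.

Treewidth 1.
Bags: B1 = {1, 2}  B2 = {1, 4}  B3 = {3, 4}
Tree: B1–B2, B2–B3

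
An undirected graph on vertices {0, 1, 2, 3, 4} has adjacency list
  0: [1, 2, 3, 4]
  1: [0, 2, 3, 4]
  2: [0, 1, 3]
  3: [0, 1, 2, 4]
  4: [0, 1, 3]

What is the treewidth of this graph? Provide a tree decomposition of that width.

Treewidth 3.
One such decomposition:
Bags: B1 = {0, 1, 3, 4}  B2 = {0, 1, 2, 3}
Tree: B1–B2

The largest bag has 4 vertices, giving width 3; this decomposition certifies tw(G) ≤ 3. Conversely, {0, 1, 2, 3} is a clique of size 4, and the vertices of any clique must share a bag in every tree decomposition; so some bag has ≥ 4 vertices and tw(G) ≥ 3. Combining the bounds, tw(G) = 3.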